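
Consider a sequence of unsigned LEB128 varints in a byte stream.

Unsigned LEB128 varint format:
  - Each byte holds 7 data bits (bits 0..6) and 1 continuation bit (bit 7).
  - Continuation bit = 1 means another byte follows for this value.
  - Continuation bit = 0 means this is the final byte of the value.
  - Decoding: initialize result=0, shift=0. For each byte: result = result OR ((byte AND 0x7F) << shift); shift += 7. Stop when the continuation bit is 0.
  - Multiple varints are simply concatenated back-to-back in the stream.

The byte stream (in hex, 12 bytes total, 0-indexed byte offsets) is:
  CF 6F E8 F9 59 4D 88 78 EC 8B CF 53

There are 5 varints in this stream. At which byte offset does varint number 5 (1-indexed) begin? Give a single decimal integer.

Answer: 8

Derivation:
  byte[0]=0xCF cont=1 payload=0x4F=79: acc |= 79<<0 -> acc=79 shift=7
  byte[1]=0x6F cont=0 payload=0x6F=111: acc |= 111<<7 -> acc=14287 shift=14 [end]
Varint 1: bytes[0:2] = CF 6F -> value 14287 (2 byte(s))
  byte[2]=0xE8 cont=1 payload=0x68=104: acc |= 104<<0 -> acc=104 shift=7
  byte[3]=0xF9 cont=1 payload=0x79=121: acc |= 121<<7 -> acc=15592 shift=14
  byte[4]=0x59 cont=0 payload=0x59=89: acc |= 89<<14 -> acc=1473768 shift=21 [end]
Varint 2: bytes[2:5] = E8 F9 59 -> value 1473768 (3 byte(s))
  byte[5]=0x4D cont=0 payload=0x4D=77: acc |= 77<<0 -> acc=77 shift=7 [end]
Varint 3: bytes[5:6] = 4D -> value 77 (1 byte(s))
  byte[6]=0x88 cont=1 payload=0x08=8: acc |= 8<<0 -> acc=8 shift=7
  byte[7]=0x78 cont=0 payload=0x78=120: acc |= 120<<7 -> acc=15368 shift=14 [end]
Varint 4: bytes[6:8] = 88 78 -> value 15368 (2 byte(s))
  byte[8]=0xEC cont=1 payload=0x6C=108: acc |= 108<<0 -> acc=108 shift=7
  byte[9]=0x8B cont=1 payload=0x0B=11: acc |= 11<<7 -> acc=1516 shift=14
  byte[10]=0xCF cont=1 payload=0x4F=79: acc |= 79<<14 -> acc=1295852 shift=21
  byte[11]=0x53 cont=0 payload=0x53=83: acc |= 83<<21 -> acc=175359468 shift=28 [end]
Varint 5: bytes[8:12] = EC 8B CF 53 -> value 175359468 (4 byte(s))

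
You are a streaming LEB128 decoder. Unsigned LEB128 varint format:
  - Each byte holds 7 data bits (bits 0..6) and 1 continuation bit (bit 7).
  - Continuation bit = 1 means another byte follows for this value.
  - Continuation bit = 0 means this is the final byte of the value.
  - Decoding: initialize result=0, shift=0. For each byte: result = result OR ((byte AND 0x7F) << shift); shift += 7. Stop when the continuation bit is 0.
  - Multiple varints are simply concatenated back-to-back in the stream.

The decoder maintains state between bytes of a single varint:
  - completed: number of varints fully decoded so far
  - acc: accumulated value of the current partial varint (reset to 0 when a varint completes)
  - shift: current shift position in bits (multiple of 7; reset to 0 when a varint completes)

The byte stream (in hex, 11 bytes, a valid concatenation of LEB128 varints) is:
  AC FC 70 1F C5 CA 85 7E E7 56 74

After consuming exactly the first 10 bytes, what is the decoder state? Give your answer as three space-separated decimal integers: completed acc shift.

Answer: 4 0 0

Derivation:
byte[0]=0xAC cont=1 payload=0x2C: acc |= 44<<0 -> completed=0 acc=44 shift=7
byte[1]=0xFC cont=1 payload=0x7C: acc |= 124<<7 -> completed=0 acc=15916 shift=14
byte[2]=0x70 cont=0 payload=0x70: varint #1 complete (value=1850924); reset -> completed=1 acc=0 shift=0
byte[3]=0x1F cont=0 payload=0x1F: varint #2 complete (value=31); reset -> completed=2 acc=0 shift=0
byte[4]=0xC5 cont=1 payload=0x45: acc |= 69<<0 -> completed=2 acc=69 shift=7
byte[5]=0xCA cont=1 payload=0x4A: acc |= 74<<7 -> completed=2 acc=9541 shift=14
byte[6]=0x85 cont=1 payload=0x05: acc |= 5<<14 -> completed=2 acc=91461 shift=21
byte[7]=0x7E cont=0 payload=0x7E: varint #3 complete (value=264332613); reset -> completed=3 acc=0 shift=0
byte[8]=0xE7 cont=1 payload=0x67: acc |= 103<<0 -> completed=3 acc=103 shift=7
byte[9]=0x56 cont=0 payload=0x56: varint #4 complete (value=11111); reset -> completed=4 acc=0 shift=0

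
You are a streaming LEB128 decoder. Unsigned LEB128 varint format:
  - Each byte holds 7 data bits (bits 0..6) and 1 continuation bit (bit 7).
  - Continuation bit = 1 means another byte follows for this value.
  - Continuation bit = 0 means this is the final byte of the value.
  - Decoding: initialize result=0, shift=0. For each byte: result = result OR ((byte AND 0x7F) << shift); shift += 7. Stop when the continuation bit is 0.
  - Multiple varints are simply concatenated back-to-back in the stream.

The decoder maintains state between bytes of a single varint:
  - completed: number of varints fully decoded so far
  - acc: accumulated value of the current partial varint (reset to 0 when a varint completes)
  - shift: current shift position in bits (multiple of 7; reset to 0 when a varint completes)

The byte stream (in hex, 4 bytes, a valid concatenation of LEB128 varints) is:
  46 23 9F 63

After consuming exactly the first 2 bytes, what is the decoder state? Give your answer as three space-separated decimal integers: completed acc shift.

byte[0]=0x46 cont=0 payload=0x46: varint #1 complete (value=70); reset -> completed=1 acc=0 shift=0
byte[1]=0x23 cont=0 payload=0x23: varint #2 complete (value=35); reset -> completed=2 acc=0 shift=0

Answer: 2 0 0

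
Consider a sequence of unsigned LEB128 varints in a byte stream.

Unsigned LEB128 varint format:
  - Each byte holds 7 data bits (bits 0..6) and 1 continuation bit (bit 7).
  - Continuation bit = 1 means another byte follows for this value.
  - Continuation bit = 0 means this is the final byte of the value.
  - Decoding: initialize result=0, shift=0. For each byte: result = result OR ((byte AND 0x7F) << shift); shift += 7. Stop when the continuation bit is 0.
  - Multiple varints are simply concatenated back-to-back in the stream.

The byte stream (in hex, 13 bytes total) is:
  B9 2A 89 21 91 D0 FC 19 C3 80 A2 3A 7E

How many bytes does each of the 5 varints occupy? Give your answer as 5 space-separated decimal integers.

  byte[0]=0xB9 cont=1 payload=0x39=57: acc |= 57<<0 -> acc=57 shift=7
  byte[1]=0x2A cont=0 payload=0x2A=42: acc |= 42<<7 -> acc=5433 shift=14 [end]
Varint 1: bytes[0:2] = B9 2A -> value 5433 (2 byte(s))
  byte[2]=0x89 cont=1 payload=0x09=9: acc |= 9<<0 -> acc=9 shift=7
  byte[3]=0x21 cont=0 payload=0x21=33: acc |= 33<<7 -> acc=4233 shift=14 [end]
Varint 2: bytes[2:4] = 89 21 -> value 4233 (2 byte(s))
  byte[4]=0x91 cont=1 payload=0x11=17: acc |= 17<<0 -> acc=17 shift=7
  byte[5]=0xD0 cont=1 payload=0x50=80: acc |= 80<<7 -> acc=10257 shift=14
  byte[6]=0xFC cont=1 payload=0x7C=124: acc |= 124<<14 -> acc=2041873 shift=21
  byte[7]=0x19 cont=0 payload=0x19=25: acc |= 25<<21 -> acc=54470673 shift=28 [end]
Varint 3: bytes[4:8] = 91 D0 FC 19 -> value 54470673 (4 byte(s))
  byte[8]=0xC3 cont=1 payload=0x43=67: acc |= 67<<0 -> acc=67 shift=7
  byte[9]=0x80 cont=1 payload=0x00=0: acc |= 0<<7 -> acc=67 shift=14
  byte[10]=0xA2 cont=1 payload=0x22=34: acc |= 34<<14 -> acc=557123 shift=21
  byte[11]=0x3A cont=0 payload=0x3A=58: acc |= 58<<21 -> acc=122191939 shift=28 [end]
Varint 4: bytes[8:12] = C3 80 A2 3A -> value 122191939 (4 byte(s))
  byte[12]=0x7E cont=0 payload=0x7E=126: acc |= 126<<0 -> acc=126 shift=7 [end]
Varint 5: bytes[12:13] = 7E -> value 126 (1 byte(s))

Answer: 2 2 4 4 1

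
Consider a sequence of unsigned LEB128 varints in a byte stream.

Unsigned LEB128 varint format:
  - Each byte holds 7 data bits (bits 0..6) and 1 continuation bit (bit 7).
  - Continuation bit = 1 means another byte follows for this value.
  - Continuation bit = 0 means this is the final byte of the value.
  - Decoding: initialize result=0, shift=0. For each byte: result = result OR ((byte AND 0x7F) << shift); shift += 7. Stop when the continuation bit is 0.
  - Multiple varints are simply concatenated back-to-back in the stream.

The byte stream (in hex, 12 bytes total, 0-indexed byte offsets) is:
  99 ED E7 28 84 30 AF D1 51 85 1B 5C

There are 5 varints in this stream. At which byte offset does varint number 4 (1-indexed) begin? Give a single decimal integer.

  byte[0]=0x99 cont=1 payload=0x19=25: acc |= 25<<0 -> acc=25 shift=7
  byte[1]=0xED cont=1 payload=0x6D=109: acc |= 109<<7 -> acc=13977 shift=14
  byte[2]=0xE7 cont=1 payload=0x67=103: acc |= 103<<14 -> acc=1701529 shift=21
  byte[3]=0x28 cont=0 payload=0x28=40: acc |= 40<<21 -> acc=85587609 shift=28 [end]
Varint 1: bytes[0:4] = 99 ED E7 28 -> value 85587609 (4 byte(s))
  byte[4]=0x84 cont=1 payload=0x04=4: acc |= 4<<0 -> acc=4 shift=7
  byte[5]=0x30 cont=0 payload=0x30=48: acc |= 48<<7 -> acc=6148 shift=14 [end]
Varint 2: bytes[4:6] = 84 30 -> value 6148 (2 byte(s))
  byte[6]=0xAF cont=1 payload=0x2F=47: acc |= 47<<0 -> acc=47 shift=7
  byte[7]=0xD1 cont=1 payload=0x51=81: acc |= 81<<7 -> acc=10415 shift=14
  byte[8]=0x51 cont=0 payload=0x51=81: acc |= 81<<14 -> acc=1337519 shift=21 [end]
Varint 3: bytes[6:9] = AF D1 51 -> value 1337519 (3 byte(s))
  byte[9]=0x85 cont=1 payload=0x05=5: acc |= 5<<0 -> acc=5 shift=7
  byte[10]=0x1B cont=0 payload=0x1B=27: acc |= 27<<7 -> acc=3461 shift=14 [end]
Varint 4: bytes[9:11] = 85 1B -> value 3461 (2 byte(s))
  byte[11]=0x5C cont=0 payload=0x5C=92: acc |= 92<<0 -> acc=92 shift=7 [end]
Varint 5: bytes[11:12] = 5C -> value 92 (1 byte(s))

Answer: 9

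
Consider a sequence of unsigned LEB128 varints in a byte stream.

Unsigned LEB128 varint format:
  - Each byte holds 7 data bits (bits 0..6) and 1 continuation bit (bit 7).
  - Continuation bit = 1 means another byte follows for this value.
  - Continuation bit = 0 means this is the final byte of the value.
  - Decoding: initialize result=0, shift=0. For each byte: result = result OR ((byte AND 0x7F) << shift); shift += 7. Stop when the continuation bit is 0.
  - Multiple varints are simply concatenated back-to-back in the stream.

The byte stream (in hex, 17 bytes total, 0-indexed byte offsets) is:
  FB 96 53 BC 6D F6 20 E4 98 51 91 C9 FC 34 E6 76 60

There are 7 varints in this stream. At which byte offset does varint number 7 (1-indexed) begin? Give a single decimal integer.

Answer: 16

Derivation:
  byte[0]=0xFB cont=1 payload=0x7B=123: acc |= 123<<0 -> acc=123 shift=7
  byte[1]=0x96 cont=1 payload=0x16=22: acc |= 22<<7 -> acc=2939 shift=14
  byte[2]=0x53 cont=0 payload=0x53=83: acc |= 83<<14 -> acc=1362811 shift=21 [end]
Varint 1: bytes[0:3] = FB 96 53 -> value 1362811 (3 byte(s))
  byte[3]=0xBC cont=1 payload=0x3C=60: acc |= 60<<0 -> acc=60 shift=7
  byte[4]=0x6D cont=0 payload=0x6D=109: acc |= 109<<7 -> acc=14012 shift=14 [end]
Varint 2: bytes[3:5] = BC 6D -> value 14012 (2 byte(s))
  byte[5]=0xF6 cont=1 payload=0x76=118: acc |= 118<<0 -> acc=118 shift=7
  byte[6]=0x20 cont=0 payload=0x20=32: acc |= 32<<7 -> acc=4214 shift=14 [end]
Varint 3: bytes[5:7] = F6 20 -> value 4214 (2 byte(s))
  byte[7]=0xE4 cont=1 payload=0x64=100: acc |= 100<<0 -> acc=100 shift=7
  byte[8]=0x98 cont=1 payload=0x18=24: acc |= 24<<7 -> acc=3172 shift=14
  byte[9]=0x51 cont=0 payload=0x51=81: acc |= 81<<14 -> acc=1330276 shift=21 [end]
Varint 4: bytes[7:10] = E4 98 51 -> value 1330276 (3 byte(s))
  byte[10]=0x91 cont=1 payload=0x11=17: acc |= 17<<0 -> acc=17 shift=7
  byte[11]=0xC9 cont=1 payload=0x49=73: acc |= 73<<7 -> acc=9361 shift=14
  byte[12]=0xFC cont=1 payload=0x7C=124: acc |= 124<<14 -> acc=2040977 shift=21
  byte[13]=0x34 cont=0 payload=0x34=52: acc |= 52<<21 -> acc=111092881 shift=28 [end]
Varint 5: bytes[10:14] = 91 C9 FC 34 -> value 111092881 (4 byte(s))
  byte[14]=0xE6 cont=1 payload=0x66=102: acc |= 102<<0 -> acc=102 shift=7
  byte[15]=0x76 cont=0 payload=0x76=118: acc |= 118<<7 -> acc=15206 shift=14 [end]
Varint 6: bytes[14:16] = E6 76 -> value 15206 (2 byte(s))
  byte[16]=0x60 cont=0 payload=0x60=96: acc |= 96<<0 -> acc=96 shift=7 [end]
Varint 7: bytes[16:17] = 60 -> value 96 (1 byte(s))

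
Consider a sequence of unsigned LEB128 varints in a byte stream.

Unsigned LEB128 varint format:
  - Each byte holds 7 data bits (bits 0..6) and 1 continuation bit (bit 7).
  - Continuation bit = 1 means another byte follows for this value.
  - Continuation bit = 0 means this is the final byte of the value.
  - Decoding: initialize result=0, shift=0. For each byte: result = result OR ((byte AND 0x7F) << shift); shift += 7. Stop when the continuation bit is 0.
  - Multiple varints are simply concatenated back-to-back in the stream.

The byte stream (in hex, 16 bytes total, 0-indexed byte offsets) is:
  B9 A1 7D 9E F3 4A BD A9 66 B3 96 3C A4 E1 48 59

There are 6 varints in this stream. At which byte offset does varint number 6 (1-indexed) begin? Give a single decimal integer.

Answer: 15

Derivation:
  byte[0]=0xB9 cont=1 payload=0x39=57: acc |= 57<<0 -> acc=57 shift=7
  byte[1]=0xA1 cont=1 payload=0x21=33: acc |= 33<<7 -> acc=4281 shift=14
  byte[2]=0x7D cont=0 payload=0x7D=125: acc |= 125<<14 -> acc=2052281 shift=21 [end]
Varint 1: bytes[0:3] = B9 A1 7D -> value 2052281 (3 byte(s))
  byte[3]=0x9E cont=1 payload=0x1E=30: acc |= 30<<0 -> acc=30 shift=7
  byte[4]=0xF3 cont=1 payload=0x73=115: acc |= 115<<7 -> acc=14750 shift=14
  byte[5]=0x4A cont=0 payload=0x4A=74: acc |= 74<<14 -> acc=1227166 shift=21 [end]
Varint 2: bytes[3:6] = 9E F3 4A -> value 1227166 (3 byte(s))
  byte[6]=0xBD cont=1 payload=0x3D=61: acc |= 61<<0 -> acc=61 shift=7
  byte[7]=0xA9 cont=1 payload=0x29=41: acc |= 41<<7 -> acc=5309 shift=14
  byte[8]=0x66 cont=0 payload=0x66=102: acc |= 102<<14 -> acc=1676477 shift=21 [end]
Varint 3: bytes[6:9] = BD A9 66 -> value 1676477 (3 byte(s))
  byte[9]=0xB3 cont=1 payload=0x33=51: acc |= 51<<0 -> acc=51 shift=7
  byte[10]=0x96 cont=1 payload=0x16=22: acc |= 22<<7 -> acc=2867 shift=14
  byte[11]=0x3C cont=0 payload=0x3C=60: acc |= 60<<14 -> acc=985907 shift=21 [end]
Varint 4: bytes[9:12] = B3 96 3C -> value 985907 (3 byte(s))
  byte[12]=0xA4 cont=1 payload=0x24=36: acc |= 36<<0 -> acc=36 shift=7
  byte[13]=0xE1 cont=1 payload=0x61=97: acc |= 97<<7 -> acc=12452 shift=14
  byte[14]=0x48 cont=0 payload=0x48=72: acc |= 72<<14 -> acc=1192100 shift=21 [end]
Varint 5: bytes[12:15] = A4 E1 48 -> value 1192100 (3 byte(s))
  byte[15]=0x59 cont=0 payload=0x59=89: acc |= 89<<0 -> acc=89 shift=7 [end]
Varint 6: bytes[15:16] = 59 -> value 89 (1 byte(s))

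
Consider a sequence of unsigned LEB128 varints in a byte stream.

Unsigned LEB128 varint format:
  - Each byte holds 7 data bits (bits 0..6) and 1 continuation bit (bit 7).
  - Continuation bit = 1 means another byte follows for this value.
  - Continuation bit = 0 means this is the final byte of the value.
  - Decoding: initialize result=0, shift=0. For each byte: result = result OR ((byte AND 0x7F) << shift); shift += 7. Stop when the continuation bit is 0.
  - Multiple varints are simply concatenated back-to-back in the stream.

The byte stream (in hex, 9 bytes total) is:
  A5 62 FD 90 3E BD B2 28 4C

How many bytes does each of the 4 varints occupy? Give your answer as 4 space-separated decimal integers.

  byte[0]=0xA5 cont=1 payload=0x25=37: acc |= 37<<0 -> acc=37 shift=7
  byte[1]=0x62 cont=0 payload=0x62=98: acc |= 98<<7 -> acc=12581 shift=14 [end]
Varint 1: bytes[0:2] = A5 62 -> value 12581 (2 byte(s))
  byte[2]=0xFD cont=1 payload=0x7D=125: acc |= 125<<0 -> acc=125 shift=7
  byte[3]=0x90 cont=1 payload=0x10=16: acc |= 16<<7 -> acc=2173 shift=14
  byte[4]=0x3E cont=0 payload=0x3E=62: acc |= 62<<14 -> acc=1017981 shift=21 [end]
Varint 2: bytes[2:5] = FD 90 3E -> value 1017981 (3 byte(s))
  byte[5]=0xBD cont=1 payload=0x3D=61: acc |= 61<<0 -> acc=61 shift=7
  byte[6]=0xB2 cont=1 payload=0x32=50: acc |= 50<<7 -> acc=6461 shift=14
  byte[7]=0x28 cont=0 payload=0x28=40: acc |= 40<<14 -> acc=661821 shift=21 [end]
Varint 3: bytes[5:8] = BD B2 28 -> value 661821 (3 byte(s))
  byte[8]=0x4C cont=0 payload=0x4C=76: acc |= 76<<0 -> acc=76 shift=7 [end]
Varint 4: bytes[8:9] = 4C -> value 76 (1 byte(s))

Answer: 2 3 3 1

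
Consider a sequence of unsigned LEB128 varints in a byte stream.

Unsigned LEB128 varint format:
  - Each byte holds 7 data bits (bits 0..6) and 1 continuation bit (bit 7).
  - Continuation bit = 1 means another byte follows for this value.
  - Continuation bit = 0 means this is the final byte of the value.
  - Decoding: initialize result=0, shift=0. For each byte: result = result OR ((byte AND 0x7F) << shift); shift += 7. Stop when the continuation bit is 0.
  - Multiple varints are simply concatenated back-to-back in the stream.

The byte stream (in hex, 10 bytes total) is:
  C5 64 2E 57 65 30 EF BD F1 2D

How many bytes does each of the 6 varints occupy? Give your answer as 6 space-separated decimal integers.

Answer: 2 1 1 1 1 4

Derivation:
  byte[0]=0xC5 cont=1 payload=0x45=69: acc |= 69<<0 -> acc=69 shift=7
  byte[1]=0x64 cont=0 payload=0x64=100: acc |= 100<<7 -> acc=12869 shift=14 [end]
Varint 1: bytes[0:2] = C5 64 -> value 12869 (2 byte(s))
  byte[2]=0x2E cont=0 payload=0x2E=46: acc |= 46<<0 -> acc=46 shift=7 [end]
Varint 2: bytes[2:3] = 2E -> value 46 (1 byte(s))
  byte[3]=0x57 cont=0 payload=0x57=87: acc |= 87<<0 -> acc=87 shift=7 [end]
Varint 3: bytes[3:4] = 57 -> value 87 (1 byte(s))
  byte[4]=0x65 cont=0 payload=0x65=101: acc |= 101<<0 -> acc=101 shift=7 [end]
Varint 4: bytes[4:5] = 65 -> value 101 (1 byte(s))
  byte[5]=0x30 cont=0 payload=0x30=48: acc |= 48<<0 -> acc=48 shift=7 [end]
Varint 5: bytes[5:6] = 30 -> value 48 (1 byte(s))
  byte[6]=0xEF cont=1 payload=0x6F=111: acc |= 111<<0 -> acc=111 shift=7
  byte[7]=0xBD cont=1 payload=0x3D=61: acc |= 61<<7 -> acc=7919 shift=14
  byte[8]=0xF1 cont=1 payload=0x71=113: acc |= 113<<14 -> acc=1859311 shift=21
  byte[9]=0x2D cont=0 payload=0x2D=45: acc |= 45<<21 -> acc=96231151 shift=28 [end]
Varint 6: bytes[6:10] = EF BD F1 2D -> value 96231151 (4 byte(s))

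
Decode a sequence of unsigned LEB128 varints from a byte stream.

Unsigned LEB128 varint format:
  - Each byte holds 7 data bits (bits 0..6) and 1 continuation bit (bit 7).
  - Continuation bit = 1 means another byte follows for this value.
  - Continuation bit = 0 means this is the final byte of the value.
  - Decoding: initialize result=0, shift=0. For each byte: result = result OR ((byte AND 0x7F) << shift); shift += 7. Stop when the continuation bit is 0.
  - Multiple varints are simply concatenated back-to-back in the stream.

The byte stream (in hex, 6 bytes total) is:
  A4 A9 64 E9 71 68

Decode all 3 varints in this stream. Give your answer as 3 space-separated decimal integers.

  byte[0]=0xA4 cont=1 payload=0x24=36: acc |= 36<<0 -> acc=36 shift=7
  byte[1]=0xA9 cont=1 payload=0x29=41: acc |= 41<<7 -> acc=5284 shift=14
  byte[2]=0x64 cont=0 payload=0x64=100: acc |= 100<<14 -> acc=1643684 shift=21 [end]
Varint 1: bytes[0:3] = A4 A9 64 -> value 1643684 (3 byte(s))
  byte[3]=0xE9 cont=1 payload=0x69=105: acc |= 105<<0 -> acc=105 shift=7
  byte[4]=0x71 cont=0 payload=0x71=113: acc |= 113<<7 -> acc=14569 shift=14 [end]
Varint 2: bytes[3:5] = E9 71 -> value 14569 (2 byte(s))
  byte[5]=0x68 cont=0 payload=0x68=104: acc |= 104<<0 -> acc=104 shift=7 [end]
Varint 3: bytes[5:6] = 68 -> value 104 (1 byte(s))

Answer: 1643684 14569 104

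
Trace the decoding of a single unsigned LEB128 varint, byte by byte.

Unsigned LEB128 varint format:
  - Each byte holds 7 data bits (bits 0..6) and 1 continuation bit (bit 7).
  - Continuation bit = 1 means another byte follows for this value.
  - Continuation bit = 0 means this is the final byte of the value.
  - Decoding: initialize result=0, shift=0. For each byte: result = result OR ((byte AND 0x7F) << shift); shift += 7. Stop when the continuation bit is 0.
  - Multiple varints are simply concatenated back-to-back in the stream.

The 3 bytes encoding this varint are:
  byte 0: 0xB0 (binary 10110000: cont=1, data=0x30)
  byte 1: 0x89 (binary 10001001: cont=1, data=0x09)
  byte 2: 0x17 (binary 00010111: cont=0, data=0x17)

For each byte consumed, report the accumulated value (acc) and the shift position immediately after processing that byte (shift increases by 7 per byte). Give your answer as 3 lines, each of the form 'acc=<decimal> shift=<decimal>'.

byte 0=0xB0: payload=0x30=48, contrib = 48<<0 = 48; acc -> 48, shift -> 7
byte 1=0x89: payload=0x09=9, contrib = 9<<7 = 1152; acc -> 1200, shift -> 14
byte 2=0x17: payload=0x17=23, contrib = 23<<14 = 376832; acc -> 378032, shift -> 21

Answer: acc=48 shift=7
acc=1200 shift=14
acc=378032 shift=21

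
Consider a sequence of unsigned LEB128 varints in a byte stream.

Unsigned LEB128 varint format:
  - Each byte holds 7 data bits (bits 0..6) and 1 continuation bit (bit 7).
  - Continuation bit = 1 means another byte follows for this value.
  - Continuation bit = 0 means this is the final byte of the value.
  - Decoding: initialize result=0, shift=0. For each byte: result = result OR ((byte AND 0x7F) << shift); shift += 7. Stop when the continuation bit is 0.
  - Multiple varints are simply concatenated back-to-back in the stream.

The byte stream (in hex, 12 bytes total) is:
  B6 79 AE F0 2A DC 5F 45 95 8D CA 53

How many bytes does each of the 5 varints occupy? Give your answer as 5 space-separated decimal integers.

  byte[0]=0xB6 cont=1 payload=0x36=54: acc |= 54<<0 -> acc=54 shift=7
  byte[1]=0x79 cont=0 payload=0x79=121: acc |= 121<<7 -> acc=15542 shift=14 [end]
Varint 1: bytes[0:2] = B6 79 -> value 15542 (2 byte(s))
  byte[2]=0xAE cont=1 payload=0x2E=46: acc |= 46<<0 -> acc=46 shift=7
  byte[3]=0xF0 cont=1 payload=0x70=112: acc |= 112<<7 -> acc=14382 shift=14
  byte[4]=0x2A cont=0 payload=0x2A=42: acc |= 42<<14 -> acc=702510 shift=21 [end]
Varint 2: bytes[2:5] = AE F0 2A -> value 702510 (3 byte(s))
  byte[5]=0xDC cont=1 payload=0x5C=92: acc |= 92<<0 -> acc=92 shift=7
  byte[6]=0x5F cont=0 payload=0x5F=95: acc |= 95<<7 -> acc=12252 shift=14 [end]
Varint 3: bytes[5:7] = DC 5F -> value 12252 (2 byte(s))
  byte[7]=0x45 cont=0 payload=0x45=69: acc |= 69<<0 -> acc=69 shift=7 [end]
Varint 4: bytes[7:8] = 45 -> value 69 (1 byte(s))
  byte[8]=0x95 cont=1 payload=0x15=21: acc |= 21<<0 -> acc=21 shift=7
  byte[9]=0x8D cont=1 payload=0x0D=13: acc |= 13<<7 -> acc=1685 shift=14
  byte[10]=0xCA cont=1 payload=0x4A=74: acc |= 74<<14 -> acc=1214101 shift=21
  byte[11]=0x53 cont=0 payload=0x53=83: acc |= 83<<21 -> acc=175277717 shift=28 [end]
Varint 5: bytes[8:12] = 95 8D CA 53 -> value 175277717 (4 byte(s))

Answer: 2 3 2 1 4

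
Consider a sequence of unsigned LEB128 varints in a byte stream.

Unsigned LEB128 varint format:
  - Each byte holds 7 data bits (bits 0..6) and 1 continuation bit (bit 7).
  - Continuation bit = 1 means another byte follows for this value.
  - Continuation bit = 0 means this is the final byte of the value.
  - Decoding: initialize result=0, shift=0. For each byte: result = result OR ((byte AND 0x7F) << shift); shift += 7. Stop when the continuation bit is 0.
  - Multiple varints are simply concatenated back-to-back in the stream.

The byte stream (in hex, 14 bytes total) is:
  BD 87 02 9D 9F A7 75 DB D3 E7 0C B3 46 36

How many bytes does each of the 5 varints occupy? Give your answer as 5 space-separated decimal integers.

Answer: 3 4 4 2 1

Derivation:
  byte[0]=0xBD cont=1 payload=0x3D=61: acc |= 61<<0 -> acc=61 shift=7
  byte[1]=0x87 cont=1 payload=0x07=7: acc |= 7<<7 -> acc=957 shift=14
  byte[2]=0x02 cont=0 payload=0x02=2: acc |= 2<<14 -> acc=33725 shift=21 [end]
Varint 1: bytes[0:3] = BD 87 02 -> value 33725 (3 byte(s))
  byte[3]=0x9D cont=1 payload=0x1D=29: acc |= 29<<0 -> acc=29 shift=7
  byte[4]=0x9F cont=1 payload=0x1F=31: acc |= 31<<7 -> acc=3997 shift=14
  byte[5]=0xA7 cont=1 payload=0x27=39: acc |= 39<<14 -> acc=642973 shift=21
  byte[6]=0x75 cont=0 payload=0x75=117: acc |= 117<<21 -> acc=246009757 shift=28 [end]
Varint 2: bytes[3:7] = 9D 9F A7 75 -> value 246009757 (4 byte(s))
  byte[7]=0xDB cont=1 payload=0x5B=91: acc |= 91<<0 -> acc=91 shift=7
  byte[8]=0xD3 cont=1 payload=0x53=83: acc |= 83<<7 -> acc=10715 shift=14
  byte[9]=0xE7 cont=1 payload=0x67=103: acc |= 103<<14 -> acc=1698267 shift=21
  byte[10]=0x0C cont=0 payload=0x0C=12: acc |= 12<<21 -> acc=26864091 shift=28 [end]
Varint 3: bytes[7:11] = DB D3 E7 0C -> value 26864091 (4 byte(s))
  byte[11]=0xB3 cont=1 payload=0x33=51: acc |= 51<<0 -> acc=51 shift=7
  byte[12]=0x46 cont=0 payload=0x46=70: acc |= 70<<7 -> acc=9011 shift=14 [end]
Varint 4: bytes[11:13] = B3 46 -> value 9011 (2 byte(s))
  byte[13]=0x36 cont=0 payload=0x36=54: acc |= 54<<0 -> acc=54 shift=7 [end]
Varint 5: bytes[13:14] = 36 -> value 54 (1 byte(s))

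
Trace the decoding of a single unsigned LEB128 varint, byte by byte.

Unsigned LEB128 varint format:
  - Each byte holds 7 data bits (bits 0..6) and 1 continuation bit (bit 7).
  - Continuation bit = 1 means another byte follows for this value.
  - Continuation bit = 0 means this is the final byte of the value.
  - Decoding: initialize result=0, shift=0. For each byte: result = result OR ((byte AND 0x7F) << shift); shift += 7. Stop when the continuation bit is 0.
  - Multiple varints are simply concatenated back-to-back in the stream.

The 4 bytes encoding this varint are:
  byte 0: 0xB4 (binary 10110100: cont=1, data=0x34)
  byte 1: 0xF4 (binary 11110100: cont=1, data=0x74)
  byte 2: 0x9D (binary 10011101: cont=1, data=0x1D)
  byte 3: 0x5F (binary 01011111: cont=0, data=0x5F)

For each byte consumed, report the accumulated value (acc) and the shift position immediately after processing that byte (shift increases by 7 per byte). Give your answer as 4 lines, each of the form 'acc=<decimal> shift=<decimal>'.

Answer: acc=52 shift=7
acc=14900 shift=14
acc=490036 shift=21
acc=199719476 shift=28

Derivation:
byte 0=0xB4: payload=0x34=52, contrib = 52<<0 = 52; acc -> 52, shift -> 7
byte 1=0xF4: payload=0x74=116, contrib = 116<<7 = 14848; acc -> 14900, shift -> 14
byte 2=0x9D: payload=0x1D=29, contrib = 29<<14 = 475136; acc -> 490036, shift -> 21
byte 3=0x5F: payload=0x5F=95, contrib = 95<<21 = 199229440; acc -> 199719476, shift -> 28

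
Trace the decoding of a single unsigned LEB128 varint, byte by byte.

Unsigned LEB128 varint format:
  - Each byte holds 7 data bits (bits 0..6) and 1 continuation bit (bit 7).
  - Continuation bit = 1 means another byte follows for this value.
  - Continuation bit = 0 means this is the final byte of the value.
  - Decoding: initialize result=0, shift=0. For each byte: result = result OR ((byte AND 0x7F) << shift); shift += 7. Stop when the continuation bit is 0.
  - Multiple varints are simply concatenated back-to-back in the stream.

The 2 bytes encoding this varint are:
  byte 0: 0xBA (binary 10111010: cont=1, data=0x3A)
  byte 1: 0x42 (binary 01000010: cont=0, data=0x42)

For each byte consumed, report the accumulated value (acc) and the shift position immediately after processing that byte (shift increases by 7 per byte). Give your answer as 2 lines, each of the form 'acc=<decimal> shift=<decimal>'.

byte 0=0xBA: payload=0x3A=58, contrib = 58<<0 = 58; acc -> 58, shift -> 7
byte 1=0x42: payload=0x42=66, contrib = 66<<7 = 8448; acc -> 8506, shift -> 14

Answer: acc=58 shift=7
acc=8506 shift=14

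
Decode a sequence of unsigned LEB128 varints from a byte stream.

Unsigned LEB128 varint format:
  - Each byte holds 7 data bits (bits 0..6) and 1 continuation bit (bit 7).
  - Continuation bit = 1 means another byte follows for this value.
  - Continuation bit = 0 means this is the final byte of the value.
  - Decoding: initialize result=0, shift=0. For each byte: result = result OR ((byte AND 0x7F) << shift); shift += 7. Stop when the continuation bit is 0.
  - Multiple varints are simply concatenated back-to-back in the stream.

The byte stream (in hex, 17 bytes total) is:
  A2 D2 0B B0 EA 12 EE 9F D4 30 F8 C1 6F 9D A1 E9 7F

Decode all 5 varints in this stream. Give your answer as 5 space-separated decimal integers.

  byte[0]=0xA2 cont=1 payload=0x22=34: acc |= 34<<0 -> acc=34 shift=7
  byte[1]=0xD2 cont=1 payload=0x52=82: acc |= 82<<7 -> acc=10530 shift=14
  byte[2]=0x0B cont=0 payload=0x0B=11: acc |= 11<<14 -> acc=190754 shift=21 [end]
Varint 1: bytes[0:3] = A2 D2 0B -> value 190754 (3 byte(s))
  byte[3]=0xB0 cont=1 payload=0x30=48: acc |= 48<<0 -> acc=48 shift=7
  byte[4]=0xEA cont=1 payload=0x6A=106: acc |= 106<<7 -> acc=13616 shift=14
  byte[5]=0x12 cont=0 payload=0x12=18: acc |= 18<<14 -> acc=308528 shift=21 [end]
Varint 2: bytes[3:6] = B0 EA 12 -> value 308528 (3 byte(s))
  byte[6]=0xEE cont=1 payload=0x6E=110: acc |= 110<<0 -> acc=110 shift=7
  byte[7]=0x9F cont=1 payload=0x1F=31: acc |= 31<<7 -> acc=4078 shift=14
  byte[8]=0xD4 cont=1 payload=0x54=84: acc |= 84<<14 -> acc=1380334 shift=21
  byte[9]=0x30 cont=0 payload=0x30=48: acc |= 48<<21 -> acc=102043630 shift=28 [end]
Varint 3: bytes[6:10] = EE 9F D4 30 -> value 102043630 (4 byte(s))
  byte[10]=0xF8 cont=1 payload=0x78=120: acc |= 120<<0 -> acc=120 shift=7
  byte[11]=0xC1 cont=1 payload=0x41=65: acc |= 65<<7 -> acc=8440 shift=14
  byte[12]=0x6F cont=0 payload=0x6F=111: acc |= 111<<14 -> acc=1827064 shift=21 [end]
Varint 4: bytes[10:13] = F8 C1 6F -> value 1827064 (3 byte(s))
  byte[13]=0x9D cont=1 payload=0x1D=29: acc |= 29<<0 -> acc=29 shift=7
  byte[14]=0xA1 cont=1 payload=0x21=33: acc |= 33<<7 -> acc=4253 shift=14
  byte[15]=0xE9 cont=1 payload=0x69=105: acc |= 105<<14 -> acc=1724573 shift=21
  byte[16]=0x7F cont=0 payload=0x7F=127: acc |= 127<<21 -> acc=268062877 shift=28 [end]
Varint 5: bytes[13:17] = 9D A1 E9 7F -> value 268062877 (4 byte(s))

Answer: 190754 308528 102043630 1827064 268062877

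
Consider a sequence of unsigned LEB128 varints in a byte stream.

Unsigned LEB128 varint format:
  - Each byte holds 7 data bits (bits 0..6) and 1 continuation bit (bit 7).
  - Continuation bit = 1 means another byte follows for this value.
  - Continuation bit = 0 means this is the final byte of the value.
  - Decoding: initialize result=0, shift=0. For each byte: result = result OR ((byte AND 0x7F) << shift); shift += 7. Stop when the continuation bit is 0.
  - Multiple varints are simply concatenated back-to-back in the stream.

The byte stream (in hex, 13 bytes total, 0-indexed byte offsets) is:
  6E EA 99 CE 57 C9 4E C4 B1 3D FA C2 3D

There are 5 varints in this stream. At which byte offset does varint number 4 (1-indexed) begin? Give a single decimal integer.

  byte[0]=0x6E cont=0 payload=0x6E=110: acc |= 110<<0 -> acc=110 shift=7 [end]
Varint 1: bytes[0:1] = 6E -> value 110 (1 byte(s))
  byte[1]=0xEA cont=1 payload=0x6A=106: acc |= 106<<0 -> acc=106 shift=7
  byte[2]=0x99 cont=1 payload=0x19=25: acc |= 25<<7 -> acc=3306 shift=14
  byte[3]=0xCE cont=1 payload=0x4E=78: acc |= 78<<14 -> acc=1281258 shift=21
  byte[4]=0x57 cont=0 payload=0x57=87: acc |= 87<<21 -> acc=183733482 shift=28 [end]
Varint 2: bytes[1:5] = EA 99 CE 57 -> value 183733482 (4 byte(s))
  byte[5]=0xC9 cont=1 payload=0x49=73: acc |= 73<<0 -> acc=73 shift=7
  byte[6]=0x4E cont=0 payload=0x4E=78: acc |= 78<<7 -> acc=10057 shift=14 [end]
Varint 3: bytes[5:7] = C9 4E -> value 10057 (2 byte(s))
  byte[7]=0xC4 cont=1 payload=0x44=68: acc |= 68<<0 -> acc=68 shift=7
  byte[8]=0xB1 cont=1 payload=0x31=49: acc |= 49<<7 -> acc=6340 shift=14
  byte[9]=0x3D cont=0 payload=0x3D=61: acc |= 61<<14 -> acc=1005764 shift=21 [end]
Varint 4: bytes[7:10] = C4 B1 3D -> value 1005764 (3 byte(s))
  byte[10]=0xFA cont=1 payload=0x7A=122: acc |= 122<<0 -> acc=122 shift=7
  byte[11]=0xC2 cont=1 payload=0x42=66: acc |= 66<<7 -> acc=8570 shift=14
  byte[12]=0x3D cont=0 payload=0x3D=61: acc |= 61<<14 -> acc=1007994 shift=21 [end]
Varint 5: bytes[10:13] = FA C2 3D -> value 1007994 (3 byte(s))

Answer: 7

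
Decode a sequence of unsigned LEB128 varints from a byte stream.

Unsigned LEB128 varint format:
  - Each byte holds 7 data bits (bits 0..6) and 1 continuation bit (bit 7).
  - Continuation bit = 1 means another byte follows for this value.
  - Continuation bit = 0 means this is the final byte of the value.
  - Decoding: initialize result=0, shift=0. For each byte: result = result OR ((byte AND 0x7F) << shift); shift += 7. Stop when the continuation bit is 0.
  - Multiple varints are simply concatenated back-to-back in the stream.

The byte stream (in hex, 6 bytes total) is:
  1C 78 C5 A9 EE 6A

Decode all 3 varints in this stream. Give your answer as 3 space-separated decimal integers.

Answer: 28 120 224105669

Derivation:
  byte[0]=0x1C cont=0 payload=0x1C=28: acc |= 28<<0 -> acc=28 shift=7 [end]
Varint 1: bytes[0:1] = 1C -> value 28 (1 byte(s))
  byte[1]=0x78 cont=0 payload=0x78=120: acc |= 120<<0 -> acc=120 shift=7 [end]
Varint 2: bytes[1:2] = 78 -> value 120 (1 byte(s))
  byte[2]=0xC5 cont=1 payload=0x45=69: acc |= 69<<0 -> acc=69 shift=7
  byte[3]=0xA9 cont=1 payload=0x29=41: acc |= 41<<7 -> acc=5317 shift=14
  byte[4]=0xEE cont=1 payload=0x6E=110: acc |= 110<<14 -> acc=1807557 shift=21
  byte[5]=0x6A cont=0 payload=0x6A=106: acc |= 106<<21 -> acc=224105669 shift=28 [end]
Varint 3: bytes[2:6] = C5 A9 EE 6A -> value 224105669 (4 byte(s))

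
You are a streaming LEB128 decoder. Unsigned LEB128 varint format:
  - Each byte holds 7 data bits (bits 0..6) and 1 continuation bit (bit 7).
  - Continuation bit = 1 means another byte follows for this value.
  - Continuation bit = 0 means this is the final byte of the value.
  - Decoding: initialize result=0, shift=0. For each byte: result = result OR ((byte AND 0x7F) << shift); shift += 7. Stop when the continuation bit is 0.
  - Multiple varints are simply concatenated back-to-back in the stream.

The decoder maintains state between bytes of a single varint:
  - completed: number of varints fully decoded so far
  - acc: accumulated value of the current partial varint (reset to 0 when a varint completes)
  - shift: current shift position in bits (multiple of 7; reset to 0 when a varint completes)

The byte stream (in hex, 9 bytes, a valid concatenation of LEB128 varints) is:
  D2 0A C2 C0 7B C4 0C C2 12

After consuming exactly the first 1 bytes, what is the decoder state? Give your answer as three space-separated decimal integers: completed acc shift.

Answer: 0 82 7

Derivation:
byte[0]=0xD2 cont=1 payload=0x52: acc |= 82<<0 -> completed=0 acc=82 shift=7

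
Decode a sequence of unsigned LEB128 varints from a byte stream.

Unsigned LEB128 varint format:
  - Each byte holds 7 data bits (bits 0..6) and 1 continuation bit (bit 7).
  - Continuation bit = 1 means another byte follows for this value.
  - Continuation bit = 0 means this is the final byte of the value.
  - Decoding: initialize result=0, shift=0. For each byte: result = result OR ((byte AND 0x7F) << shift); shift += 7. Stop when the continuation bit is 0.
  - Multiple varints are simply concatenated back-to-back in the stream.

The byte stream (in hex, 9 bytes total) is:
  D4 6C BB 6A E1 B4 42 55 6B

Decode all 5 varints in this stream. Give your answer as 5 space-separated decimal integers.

Answer: 13908 13627 1088097 85 107

Derivation:
  byte[0]=0xD4 cont=1 payload=0x54=84: acc |= 84<<0 -> acc=84 shift=7
  byte[1]=0x6C cont=0 payload=0x6C=108: acc |= 108<<7 -> acc=13908 shift=14 [end]
Varint 1: bytes[0:2] = D4 6C -> value 13908 (2 byte(s))
  byte[2]=0xBB cont=1 payload=0x3B=59: acc |= 59<<0 -> acc=59 shift=7
  byte[3]=0x6A cont=0 payload=0x6A=106: acc |= 106<<7 -> acc=13627 shift=14 [end]
Varint 2: bytes[2:4] = BB 6A -> value 13627 (2 byte(s))
  byte[4]=0xE1 cont=1 payload=0x61=97: acc |= 97<<0 -> acc=97 shift=7
  byte[5]=0xB4 cont=1 payload=0x34=52: acc |= 52<<7 -> acc=6753 shift=14
  byte[6]=0x42 cont=0 payload=0x42=66: acc |= 66<<14 -> acc=1088097 shift=21 [end]
Varint 3: bytes[4:7] = E1 B4 42 -> value 1088097 (3 byte(s))
  byte[7]=0x55 cont=0 payload=0x55=85: acc |= 85<<0 -> acc=85 shift=7 [end]
Varint 4: bytes[7:8] = 55 -> value 85 (1 byte(s))
  byte[8]=0x6B cont=0 payload=0x6B=107: acc |= 107<<0 -> acc=107 shift=7 [end]
Varint 5: bytes[8:9] = 6B -> value 107 (1 byte(s))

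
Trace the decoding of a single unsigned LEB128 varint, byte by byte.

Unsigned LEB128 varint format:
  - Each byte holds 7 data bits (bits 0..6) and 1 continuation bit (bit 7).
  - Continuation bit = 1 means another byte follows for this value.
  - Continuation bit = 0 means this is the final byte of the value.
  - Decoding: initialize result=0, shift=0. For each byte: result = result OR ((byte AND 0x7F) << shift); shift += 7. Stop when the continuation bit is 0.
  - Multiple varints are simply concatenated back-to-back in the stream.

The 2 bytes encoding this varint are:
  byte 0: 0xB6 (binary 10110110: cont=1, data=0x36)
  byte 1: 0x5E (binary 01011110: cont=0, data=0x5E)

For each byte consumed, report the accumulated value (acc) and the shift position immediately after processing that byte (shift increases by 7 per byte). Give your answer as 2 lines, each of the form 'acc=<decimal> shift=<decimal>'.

byte 0=0xB6: payload=0x36=54, contrib = 54<<0 = 54; acc -> 54, shift -> 7
byte 1=0x5E: payload=0x5E=94, contrib = 94<<7 = 12032; acc -> 12086, shift -> 14

Answer: acc=54 shift=7
acc=12086 shift=14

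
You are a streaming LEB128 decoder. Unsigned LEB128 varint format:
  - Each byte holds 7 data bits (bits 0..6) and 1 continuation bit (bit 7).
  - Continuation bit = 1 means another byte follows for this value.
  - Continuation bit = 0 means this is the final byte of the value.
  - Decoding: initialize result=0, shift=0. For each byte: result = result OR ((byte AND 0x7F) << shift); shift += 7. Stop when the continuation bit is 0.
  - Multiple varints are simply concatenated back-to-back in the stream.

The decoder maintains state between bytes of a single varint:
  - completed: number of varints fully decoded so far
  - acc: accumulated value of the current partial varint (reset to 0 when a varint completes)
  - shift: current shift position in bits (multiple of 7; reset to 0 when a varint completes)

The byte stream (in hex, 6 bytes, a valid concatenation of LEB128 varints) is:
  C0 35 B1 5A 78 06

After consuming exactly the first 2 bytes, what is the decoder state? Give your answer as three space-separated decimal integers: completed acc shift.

byte[0]=0xC0 cont=1 payload=0x40: acc |= 64<<0 -> completed=0 acc=64 shift=7
byte[1]=0x35 cont=0 payload=0x35: varint #1 complete (value=6848); reset -> completed=1 acc=0 shift=0

Answer: 1 0 0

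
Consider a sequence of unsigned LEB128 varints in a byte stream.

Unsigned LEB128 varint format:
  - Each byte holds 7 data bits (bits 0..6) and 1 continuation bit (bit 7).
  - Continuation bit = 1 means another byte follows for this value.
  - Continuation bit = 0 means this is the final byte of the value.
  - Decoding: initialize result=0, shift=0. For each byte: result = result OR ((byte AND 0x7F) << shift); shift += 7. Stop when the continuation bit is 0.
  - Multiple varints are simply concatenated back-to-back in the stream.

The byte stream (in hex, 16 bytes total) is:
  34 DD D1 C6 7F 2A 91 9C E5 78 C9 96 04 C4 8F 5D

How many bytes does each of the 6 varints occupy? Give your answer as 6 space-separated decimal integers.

  byte[0]=0x34 cont=0 payload=0x34=52: acc |= 52<<0 -> acc=52 shift=7 [end]
Varint 1: bytes[0:1] = 34 -> value 52 (1 byte(s))
  byte[1]=0xDD cont=1 payload=0x5D=93: acc |= 93<<0 -> acc=93 shift=7
  byte[2]=0xD1 cont=1 payload=0x51=81: acc |= 81<<7 -> acc=10461 shift=14
  byte[3]=0xC6 cont=1 payload=0x46=70: acc |= 70<<14 -> acc=1157341 shift=21
  byte[4]=0x7F cont=0 payload=0x7F=127: acc |= 127<<21 -> acc=267495645 shift=28 [end]
Varint 2: bytes[1:5] = DD D1 C6 7F -> value 267495645 (4 byte(s))
  byte[5]=0x2A cont=0 payload=0x2A=42: acc |= 42<<0 -> acc=42 shift=7 [end]
Varint 3: bytes[5:6] = 2A -> value 42 (1 byte(s))
  byte[6]=0x91 cont=1 payload=0x11=17: acc |= 17<<0 -> acc=17 shift=7
  byte[7]=0x9C cont=1 payload=0x1C=28: acc |= 28<<7 -> acc=3601 shift=14
  byte[8]=0xE5 cont=1 payload=0x65=101: acc |= 101<<14 -> acc=1658385 shift=21
  byte[9]=0x78 cont=0 payload=0x78=120: acc |= 120<<21 -> acc=253316625 shift=28 [end]
Varint 4: bytes[6:10] = 91 9C E5 78 -> value 253316625 (4 byte(s))
  byte[10]=0xC9 cont=1 payload=0x49=73: acc |= 73<<0 -> acc=73 shift=7
  byte[11]=0x96 cont=1 payload=0x16=22: acc |= 22<<7 -> acc=2889 shift=14
  byte[12]=0x04 cont=0 payload=0x04=4: acc |= 4<<14 -> acc=68425 shift=21 [end]
Varint 5: bytes[10:13] = C9 96 04 -> value 68425 (3 byte(s))
  byte[13]=0xC4 cont=1 payload=0x44=68: acc |= 68<<0 -> acc=68 shift=7
  byte[14]=0x8F cont=1 payload=0x0F=15: acc |= 15<<7 -> acc=1988 shift=14
  byte[15]=0x5D cont=0 payload=0x5D=93: acc |= 93<<14 -> acc=1525700 shift=21 [end]
Varint 6: bytes[13:16] = C4 8F 5D -> value 1525700 (3 byte(s))

Answer: 1 4 1 4 3 3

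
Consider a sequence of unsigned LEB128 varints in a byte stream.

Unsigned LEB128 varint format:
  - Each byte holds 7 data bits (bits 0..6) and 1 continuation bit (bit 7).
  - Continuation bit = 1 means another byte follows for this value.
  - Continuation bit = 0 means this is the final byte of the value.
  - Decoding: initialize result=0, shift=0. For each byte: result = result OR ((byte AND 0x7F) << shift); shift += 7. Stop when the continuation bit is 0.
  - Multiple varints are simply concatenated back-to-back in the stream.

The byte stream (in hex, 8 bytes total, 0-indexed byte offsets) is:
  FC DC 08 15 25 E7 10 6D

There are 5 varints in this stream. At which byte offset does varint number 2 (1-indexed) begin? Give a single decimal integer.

  byte[0]=0xFC cont=1 payload=0x7C=124: acc |= 124<<0 -> acc=124 shift=7
  byte[1]=0xDC cont=1 payload=0x5C=92: acc |= 92<<7 -> acc=11900 shift=14
  byte[2]=0x08 cont=0 payload=0x08=8: acc |= 8<<14 -> acc=142972 shift=21 [end]
Varint 1: bytes[0:3] = FC DC 08 -> value 142972 (3 byte(s))
  byte[3]=0x15 cont=0 payload=0x15=21: acc |= 21<<0 -> acc=21 shift=7 [end]
Varint 2: bytes[3:4] = 15 -> value 21 (1 byte(s))
  byte[4]=0x25 cont=0 payload=0x25=37: acc |= 37<<0 -> acc=37 shift=7 [end]
Varint 3: bytes[4:5] = 25 -> value 37 (1 byte(s))
  byte[5]=0xE7 cont=1 payload=0x67=103: acc |= 103<<0 -> acc=103 shift=7
  byte[6]=0x10 cont=0 payload=0x10=16: acc |= 16<<7 -> acc=2151 shift=14 [end]
Varint 4: bytes[5:7] = E7 10 -> value 2151 (2 byte(s))
  byte[7]=0x6D cont=0 payload=0x6D=109: acc |= 109<<0 -> acc=109 shift=7 [end]
Varint 5: bytes[7:8] = 6D -> value 109 (1 byte(s))

Answer: 3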